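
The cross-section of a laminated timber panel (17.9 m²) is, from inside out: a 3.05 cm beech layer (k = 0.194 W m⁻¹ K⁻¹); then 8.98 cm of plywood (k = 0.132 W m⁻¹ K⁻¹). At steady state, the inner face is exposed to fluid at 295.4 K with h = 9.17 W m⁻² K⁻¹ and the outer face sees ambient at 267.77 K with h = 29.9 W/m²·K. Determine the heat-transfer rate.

Resistance network (inner→outer):
  R_conv,in = 1/(hA) = 1/(9.17·17.9) = 0.006092 K/W
  R_beech = L/(kA) = 0.0305/(0.194·17.9) = 0.008783 K/W
  R_plywood = L/(kA) = 0.0898/(0.132·17.9) = 0.03801 K/W
  R_conv,out = 1/(hA) = 1/(29.9·17.9) = 0.001868 K/W
ΣR = 0.006092 + 0.008783 + 0.03801 + 0.001868 = 0.05475 K/W
Q = ΔT/ΣR = (295.4 K − 267.77 K)/0.05475 = 505 W

Q = 505 W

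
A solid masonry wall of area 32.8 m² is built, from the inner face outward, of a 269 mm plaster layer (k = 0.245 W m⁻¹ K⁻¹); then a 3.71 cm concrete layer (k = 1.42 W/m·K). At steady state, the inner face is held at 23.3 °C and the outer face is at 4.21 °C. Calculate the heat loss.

Q = 557 W

Resistance network (inner→outer):
  R_plaster = L/(kA) = 0.269/(0.245·32.8) = 0.03347 K/W
  R_concrete = L/(kA) = 0.0371/(1.42·32.8) = 7.965×10^-4 K/W
ΣR = 0.03347 + 7.965×10^-4 = 0.03427 K/W
Q = ΔT/ΣR = (23.3 °C − 4.21 °C)/0.03427 = 557 W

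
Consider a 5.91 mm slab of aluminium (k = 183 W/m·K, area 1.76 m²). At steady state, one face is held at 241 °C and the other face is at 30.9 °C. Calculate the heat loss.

Q = 11400 kW

Q = kA·ΔT/L = 183 × 1.76 × |241 °C − 30.9 °C| / 0.00591 = 1.14×10^7 W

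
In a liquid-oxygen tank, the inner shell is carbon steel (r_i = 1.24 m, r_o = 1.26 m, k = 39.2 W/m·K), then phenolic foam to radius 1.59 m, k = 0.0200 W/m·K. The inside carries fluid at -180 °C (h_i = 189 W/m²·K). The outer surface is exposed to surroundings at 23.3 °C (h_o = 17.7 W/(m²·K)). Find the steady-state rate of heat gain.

Series thermal resistances, inner to outer:
  R_conv,in = 1/(4πr²h) = 1/(4π·1.24²·189) = 2.738×10^-4 K/W
  R_carbon steel = (1/1.24 − 1/1.26)/(4πk) = 0.01280/(4π·39.2) = 2.599×10^-5 K/W
  R_phenolic foam = (1/1.26 − 1/1.59)/(4πk) = 0.1647/(4π·0.0200) = 0.6554 K/W
  R_conv,out = 1/(4πr²h) = 1/(4π·1.59²·17.7) = 0.001778 K/W
ΣR = 2.738×10^-4 + 2.599×10^-5 + 0.6554 + 0.001778 = 0.6575 K/W
Q = ΔT/ΣR = (-180 °C − 23.3 °C)/0.6575 = -309 W
(Negative Q ⇒ heat flows inward; heat gain = 309 W.)

Q = 309 W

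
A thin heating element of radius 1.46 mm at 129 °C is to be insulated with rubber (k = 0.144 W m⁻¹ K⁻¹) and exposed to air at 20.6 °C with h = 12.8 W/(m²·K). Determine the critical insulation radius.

r_cr = 1.12 cm

For a cylinder, r_cr = k_ins/h = 0.144/12.8 = 0.0112 m = 1.12 cm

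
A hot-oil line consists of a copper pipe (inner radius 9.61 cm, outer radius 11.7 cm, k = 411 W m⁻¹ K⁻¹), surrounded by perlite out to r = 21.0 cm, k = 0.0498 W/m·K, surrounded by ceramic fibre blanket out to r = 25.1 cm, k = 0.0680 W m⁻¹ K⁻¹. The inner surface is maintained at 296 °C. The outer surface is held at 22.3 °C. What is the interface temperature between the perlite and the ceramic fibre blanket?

Resistance network (inner→outer):
  R'_copper = ln(0.117/0.0961)/(2πk) = 0.1968/(2π·411) = 7.620×10^-5 m·K/W
  R'_perlite = ln(0.210/0.117)/(2πk) = 0.5849/(2π·0.0498) = 1.869 m·K/W
  R'_ceramic fibre blanket = ln(0.251/0.210)/(2πk) = 0.1783/(2π·0.0680) = 0.4174 m·K/W
ΣR = 7.620×10^-5 + 1.869 + 0.4174 = 2.286 m·K/W
Q' = ΔT/ΣR = (296 °C − 22.3 °C)/2.286 = 119.7 W/m
From the inner boundary to the perlite/ceramic fibre blanket interface, ΣR_partial = 1.869 m·K/W.
T_interface = T_in − Q'·ΣR_partial = 296 °C − (119.7)(1.869) = 72.3 °C

T = 72.3 °C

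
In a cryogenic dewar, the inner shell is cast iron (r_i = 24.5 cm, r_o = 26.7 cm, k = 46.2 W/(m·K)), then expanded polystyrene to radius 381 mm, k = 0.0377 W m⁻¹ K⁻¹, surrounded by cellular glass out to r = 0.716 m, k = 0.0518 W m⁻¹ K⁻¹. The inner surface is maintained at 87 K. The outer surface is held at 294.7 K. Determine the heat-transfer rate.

Q = 48.8 W

Series thermal resistances, inner to outer:
  R_cast iron = (1/0.245 − 1/0.267)/(4πk) = 0.3363/(4π·46.2) = 5.793×10^-4 K/W
  R_expanded polystyrene = (1/0.267 − 1/0.381)/(4πk) = 1.121/(4π·0.0377) = 2.365 K/W
  R_cellular glass = (1/0.381 − 1/0.716)/(4πk) = 1.228/(4π·0.0518) = 1.887 K/W
ΣR = 5.793×10^-4 + 2.365 + 1.887 = 4.253 K/W
Q = ΔT/ΣR = (87 K − 294.7 K)/4.253 = -48.8 W
(Negative Q ⇒ heat flows inward; heat gain = 48.8 W.)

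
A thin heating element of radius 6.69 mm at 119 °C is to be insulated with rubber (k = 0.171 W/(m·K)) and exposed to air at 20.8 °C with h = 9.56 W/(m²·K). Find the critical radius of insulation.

For a cylinder, r_cr = k_ins/h = 0.171/9.56 = 0.0179 m = 1.79 cm

r_cr = 1.79 cm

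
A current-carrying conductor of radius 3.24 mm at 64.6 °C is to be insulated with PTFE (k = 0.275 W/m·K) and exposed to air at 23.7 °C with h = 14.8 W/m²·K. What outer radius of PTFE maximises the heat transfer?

For a cylinder, r_cr = k_ins/h = 0.275/14.8 = 0.0186 m = 1.86 cm

r_cr = 1.86 cm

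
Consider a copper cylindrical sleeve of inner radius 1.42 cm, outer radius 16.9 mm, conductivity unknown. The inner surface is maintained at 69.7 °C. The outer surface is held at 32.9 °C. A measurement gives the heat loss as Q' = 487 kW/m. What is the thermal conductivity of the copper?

k = 367 W/m·K

ΣR = ΔT/Q' = |69.7 − 32.9|/4.87×10^5 = 7.556×10^-5 m·K/W
ln(r₂/r₁)/(2πk) = 7.556×10^-5 ⇒ k = 0.1741/(2π·7.556×10^-5) = 367 W/m·K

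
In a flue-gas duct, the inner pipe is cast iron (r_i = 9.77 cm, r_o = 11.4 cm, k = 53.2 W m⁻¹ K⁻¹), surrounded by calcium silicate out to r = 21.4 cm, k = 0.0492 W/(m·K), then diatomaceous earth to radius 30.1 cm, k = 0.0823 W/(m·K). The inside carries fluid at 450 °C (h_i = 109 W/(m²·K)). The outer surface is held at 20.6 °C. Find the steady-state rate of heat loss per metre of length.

Series thermal resistances, inner to outer:
  R'_conv,in = 1/(2πr h) = 1/(2π·0.0977·109) = 0.01495 m·K/W
  R'_cast iron = ln(0.114/0.0977)/(2πk) = 0.1543/(2π·53.2) = 4.616×10^-4 m·K/W
  R'_calcium silicate = ln(0.214/0.114)/(2πk) = 0.6298/(2π·0.0492) = 2.037 m·K/W
  R'_diatomaceous earth = ln(0.301/0.214)/(2πk) = 0.3411/(2π·0.0823) = 0.6597 m·K/W
ΣR = 0.01495 + 4.616×10^-4 + 2.037 + 0.6597 = 2.712 m·K/W
Q' = ΔT/ΣR = (450 °C − 20.6 °C)/2.712 = 158 W/m

Q' = 158 W/m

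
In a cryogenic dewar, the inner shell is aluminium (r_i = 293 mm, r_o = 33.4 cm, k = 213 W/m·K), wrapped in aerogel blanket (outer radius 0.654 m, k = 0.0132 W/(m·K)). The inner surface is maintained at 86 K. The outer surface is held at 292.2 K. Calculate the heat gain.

Q = 23.3 W

Resistance network (inner→outer):
  R_aluminium = (1/0.293 − 1/0.334)/(4πk) = 0.4190/(4π·213) = 1.565×10^-4 K/W
  R_aerogel blanket = (1/0.334 − 1/0.654)/(4πk) = 1.465/(4π·0.0132) = 8.832 K/W
ΣR = 1.565×10^-4 + 8.832 = 8.832 K/W
Q = ΔT/ΣR = (86 K − 292.2 K)/8.832 = -23.3 W
(Negative Q ⇒ heat flows inward; heat gain = 23.3 W.)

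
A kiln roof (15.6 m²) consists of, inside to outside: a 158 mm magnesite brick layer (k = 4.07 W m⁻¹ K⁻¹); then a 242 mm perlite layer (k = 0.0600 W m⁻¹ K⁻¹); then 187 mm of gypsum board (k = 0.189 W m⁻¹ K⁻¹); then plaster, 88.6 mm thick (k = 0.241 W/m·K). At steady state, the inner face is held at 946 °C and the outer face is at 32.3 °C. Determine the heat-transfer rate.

Q = 2630 W

Treat each layer as a resistance in series:
  R_magnesite brick = L/(kA) = 0.158/(4.07·15.6) = 0.002489 K/W
  R_perlite = L/(kA) = 0.242/(0.0600·15.6) = 0.2585 K/W
  R_gypsum board = L/(kA) = 0.187/(0.189·15.6) = 0.06342 K/W
  R_plaster = L/(kA) = 0.0886/(0.241·15.6) = 0.02357 K/W
ΣR = 0.002489 + 0.2585 + 0.06342 + 0.02357 = 0.3480 K/W
Q = ΔT/ΣR = (946 °C − 32.3 °C)/0.3480 = 2630 W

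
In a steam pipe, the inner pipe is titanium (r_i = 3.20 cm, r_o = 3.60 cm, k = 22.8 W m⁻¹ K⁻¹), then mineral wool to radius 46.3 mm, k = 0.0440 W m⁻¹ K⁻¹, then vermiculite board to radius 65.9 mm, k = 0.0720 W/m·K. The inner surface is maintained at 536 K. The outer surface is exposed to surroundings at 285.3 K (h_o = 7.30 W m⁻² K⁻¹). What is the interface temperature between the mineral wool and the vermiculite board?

T = 423 K

Treat each layer as a resistance in series:
  R'_titanium = ln(0.0360/0.0320)/(2πk) = 0.1178/(2π·22.8) = 8.222×10^-4 m·K/W
  R'_mineral wool = ln(0.0463/0.0360)/(2πk) = 0.2516/(2π·0.0440) = 0.9102 m·K/W
  R'_vermiculite board = ln(0.0659/0.0463)/(2πk) = 0.3530/(2π·0.0720) = 0.7803 m·K/W
  R'_conv,out = 1/(2πr h) = 1/(2π·0.0659·7.30) = 0.3308 m·K/W
ΣR = 8.222×10^-4 + 0.9102 + 0.7803 + 0.3308 = 2.022 m·K/W
Q' = ΔT/ΣR = (536 K − 285.3 K)/2.022 = 124.0 W/m
From the inner boundary to the mineral wool/vermiculite board interface, ΣR_partial = 0.9110 m·K/W.
T_interface = T_in − Q'·ΣR_partial = 536 K − (124.0)(0.9110) = 423 K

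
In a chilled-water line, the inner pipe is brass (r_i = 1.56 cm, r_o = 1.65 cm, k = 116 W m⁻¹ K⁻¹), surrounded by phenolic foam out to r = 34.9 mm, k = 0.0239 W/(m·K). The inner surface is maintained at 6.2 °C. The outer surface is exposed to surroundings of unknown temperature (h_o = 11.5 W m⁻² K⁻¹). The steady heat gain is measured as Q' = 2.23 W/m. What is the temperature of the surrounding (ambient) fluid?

T_out = 18.2 °C

Series resistances:
  R'_brass = ln(0.0165/0.0156)/(2πk) = 0.05609/(2π·116) = 7.696×10^-5 m·K/W
  R'_phenolic foam = ln(0.0349/0.0165)/(2πk) = 0.7491/(2π·0.0239) = 4.989 m·K/W
  R'_conv,out = 1/(2πr h) = 1/(2π·0.0349·11.5) = 0.3965 m·K/W
ΣR = 5.385 m·K/W
ΔT = Q'·ΣR = 2.23 × 5.385 = 12.01 K
Heat flows inward, so T_out = T_in + ΔT = 6.2 + 12.01 = 18.2 °C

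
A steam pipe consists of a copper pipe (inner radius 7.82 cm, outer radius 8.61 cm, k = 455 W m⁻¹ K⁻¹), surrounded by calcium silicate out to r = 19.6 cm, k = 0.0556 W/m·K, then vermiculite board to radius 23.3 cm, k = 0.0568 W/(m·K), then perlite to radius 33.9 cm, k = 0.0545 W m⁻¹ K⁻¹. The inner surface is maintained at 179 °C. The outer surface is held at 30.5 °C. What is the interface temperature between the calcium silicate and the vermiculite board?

T = 90.1 °C

Series thermal resistances, inner to outer:
  R'_copper = ln(0.0861/0.0782)/(2πk) = 0.09624/(2π·455) = 3.366×10^-5 m·K/W
  R'_calcium silicate = ln(0.196/0.0861)/(2πk) = 0.8226/(2π·0.0556) = 2.355 m·K/W
  R'_vermiculite board = ln(0.233/0.196)/(2πk) = 0.1729/(2π·0.0568) = 0.4845 m·K/W
  R'_perlite = ln(0.339/0.233)/(2πk) = 0.3750/(2π·0.0545) = 1.095 m·K/W
ΣR = 3.366×10^-5 + 2.355 + 0.4845 + 1.095 = 3.935 m·K/W
Q' = ΔT/ΣR = (179 °C − 30.5 °C)/3.935 = 37.74 W/m
From the inner boundary to the calcium silicate/vermiculite board interface, ΣR_partial = 2.355 m·K/W.
T_interface = T_in − Q'·ΣR_partial = 179 °C − (37.74)(2.355) = 90.1 °C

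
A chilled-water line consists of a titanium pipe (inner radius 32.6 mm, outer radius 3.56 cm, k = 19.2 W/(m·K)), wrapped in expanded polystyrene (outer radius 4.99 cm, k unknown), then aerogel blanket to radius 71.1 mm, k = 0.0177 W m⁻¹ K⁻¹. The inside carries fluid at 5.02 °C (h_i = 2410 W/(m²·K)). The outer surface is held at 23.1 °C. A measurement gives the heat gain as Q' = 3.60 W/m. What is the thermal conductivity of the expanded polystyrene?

ΣR = ΔT/Q' = |5.02 − 23.1|/3.60 = 5.022 m·K/W
Known resistances:
  R'_conv,in = 1/(2πr h) = 1/(2π·0.0326·2410) = 0.002026 m·K/W
  R'_titanium = ln(0.0356/0.0326)/(2πk) = 0.08803/(2π·19.2) = 7.297×10^-4 m·K/W
  R'_aerogel blanket = ln(0.0711/0.0499)/(2πk) = 0.3541/(2π·0.0177) = 3.184 m·K/W
R_expanded polystyrene = ΣR − ΣR_known = 5.022 − 3.187 = 1.835 m·K/W
ln(r₂/r₁)/(2πk) = 1.835 ⇒ k = 0.3377/(2π·1.835) = 0.0293 W/m·K

k = 0.0293 W/m·K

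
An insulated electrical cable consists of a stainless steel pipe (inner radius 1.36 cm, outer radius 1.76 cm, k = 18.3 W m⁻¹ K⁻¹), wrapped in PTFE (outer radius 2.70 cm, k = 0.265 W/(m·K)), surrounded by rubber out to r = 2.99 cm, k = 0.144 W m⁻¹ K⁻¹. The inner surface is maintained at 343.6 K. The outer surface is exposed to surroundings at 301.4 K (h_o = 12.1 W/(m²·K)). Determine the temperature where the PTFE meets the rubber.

T = 330.1 K

Resistance network (inner→outer):
  R'_stainless steel = ln(0.0176/0.0136)/(2πk) = 0.2578/(2π·18.3) = 0.002242 m·K/W
  R'_PTFE = ln(0.0270/0.0176)/(2πk) = 0.4279/(2π·0.265) = 0.2570 m·K/W
  R'_rubber = ln(0.0299/0.0270)/(2πk) = 0.1020/(2π·0.144) = 0.1128 m·K/W
  R'_conv,out = 1/(2πr h) = 1/(2π·0.0299·12.1) = 0.4399 m·K/W
ΣR = 0.002242 + 0.2570 + 0.1128 + 0.4399 = 0.8119 m·K/W
Q' = ΔT/ΣR = (343.6 K − 301.4 K)/0.8119 = 51.98 W/m
From the inner boundary to the PTFE/rubber interface, ΣR_partial = 0.2592 m·K/W.
T_interface = T_in − Q'·ΣR_partial = 343.6 K − (51.98)(0.2592) = 330.1 K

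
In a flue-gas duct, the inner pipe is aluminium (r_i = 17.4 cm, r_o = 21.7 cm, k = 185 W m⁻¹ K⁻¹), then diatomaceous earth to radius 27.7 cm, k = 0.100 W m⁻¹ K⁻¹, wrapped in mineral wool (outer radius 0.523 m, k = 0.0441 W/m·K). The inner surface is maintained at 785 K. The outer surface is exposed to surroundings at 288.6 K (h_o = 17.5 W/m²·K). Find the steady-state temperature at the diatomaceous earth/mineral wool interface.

Treat each layer as a resistance in series:
  R'_aluminium = ln(0.217/0.174)/(2πk) = 0.2208/(2π·185) = 1.900×10^-4 m·K/W
  R'_diatomaceous earth = ln(0.277/0.217)/(2πk) = 0.2441/(2π·0.100) = 0.3885 m·K/W
  R'_mineral wool = ln(0.523/0.277)/(2πk) = 0.6356/(2π·0.0441) = 2.294 m·K/W
  R'_conv,out = 1/(2πr h) = 1/(2π·0.523·17.5) = 0.01739 m·K/W
ΣR = 1.900×10^-4 + 0.3885 + 2.294 + 0.01739 = 2.700 m·K/W
Q' = ΔT/ΣR = (785 K − 288.6 K)/2.700 = 183.9 W/m
From the inner boundary to the diatomaceous earth/mineral wool interface, ΣR_partial = 0.3887 m·K/W.
T_interface = T_in − Q'·ΣR_partial = 785 K − (183.9)(0.3887) = 714 K

T = 714 K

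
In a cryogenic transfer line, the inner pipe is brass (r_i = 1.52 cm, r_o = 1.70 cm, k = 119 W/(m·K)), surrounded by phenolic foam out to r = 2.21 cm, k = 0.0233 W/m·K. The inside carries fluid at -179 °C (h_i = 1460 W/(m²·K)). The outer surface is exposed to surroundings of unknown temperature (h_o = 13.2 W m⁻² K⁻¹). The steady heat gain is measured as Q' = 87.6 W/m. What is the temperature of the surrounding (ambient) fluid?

Sum the resistances:
  R'_conv,in = 1/(2πr h) = 1/(2π·0.0152·1460) = 0.007172 m·K/W
  R'_brass = ln(0.0170/0.0152)/(2πk) = 0.1119/(2π·119) = 1.497×10^-4 m·K/W
  R'_phenolic foam = ln(0.0221/0.0170)/(2πk) = 0.2624/(2π·0.0233) = 1.792 m·K/W
  R'_conv,out = 1/(2πr h) = 1/(2π·0.0221·13.2) = 0.5456 m·K/W
ΣR = 2.345 m·K/W
ΔT = Q'·ΣR = 87.6 × 2.345 = 205.4 K
Heat flows inward, so T_out = T_in + ΔT = -179 + 205.4 = 26.4 °C

T_out = 26.4 °C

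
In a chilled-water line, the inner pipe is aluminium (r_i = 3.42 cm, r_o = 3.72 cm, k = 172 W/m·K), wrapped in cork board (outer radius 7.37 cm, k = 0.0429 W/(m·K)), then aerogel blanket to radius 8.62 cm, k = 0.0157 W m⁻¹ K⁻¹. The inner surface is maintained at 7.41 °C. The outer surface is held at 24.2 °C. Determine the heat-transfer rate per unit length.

Q' = 4.07 W/m

Treat each layer as a resistance in series:
  R'_aluminium = ln(0.0372/0.0342)/(2πk) = 0.08408/(2π·172) = 7.780×10^-5 m·K/W
  R'_cork board = ln(0.0737/0.0372)/(2πk) = 0.6837/(2π·0.0429) = 2.536 m·K/W
  R'_aerogel blanket = ln(0.0862/0.0737)/(2πk) = 0.1567/(2π·0.0157) = 1.588 m·K/W
ΣR = 7.780×10^-5 + 2.536 + 1.588 = 4.124 m·K/W
Q' = ΔT/ΣR = (7.41 °C − 24.2 °C)/4.124 = -4.07 W/m
(Negative Q' ⇒ heat flows inward; heat gain = 4.07 W/m.)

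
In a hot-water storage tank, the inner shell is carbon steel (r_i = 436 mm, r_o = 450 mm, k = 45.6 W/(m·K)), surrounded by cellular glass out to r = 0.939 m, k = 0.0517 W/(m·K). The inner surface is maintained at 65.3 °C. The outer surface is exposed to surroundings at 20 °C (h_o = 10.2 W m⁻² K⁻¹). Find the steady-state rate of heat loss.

Q = 25.3 W

Series thermal resistances, inner to outer:
  R_carbon steel = (1/0.436 − 1/0.450)/(4πk) = 0.07136/(4π·45.6) = 1.245×10^-4 K/W
  R_cellular glass = (1/0.450 − 1/0.939)/(4πk) = 1.157/(4π·0.0517) = 1.781 K/W
  R_conv,out = 1/(4πr²h) = 1/(4π·0.939²·10.2) = 0.008848 K/W
ΣR = 1.245×10^-4 + 1.781 + 0.008848 = 1.790 K/W
Q = ΔT/ΣR = (65.3 °C − 20 °C)/1.790 = 25.3 W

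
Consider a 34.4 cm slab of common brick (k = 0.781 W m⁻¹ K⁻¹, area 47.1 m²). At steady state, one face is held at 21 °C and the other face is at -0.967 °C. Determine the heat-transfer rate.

Q = kA·ΔT/L = 0.781 × 47.1 × |21 °C − -0.967 °C| / 0.344 = 2350 W

Q = 2.35 kW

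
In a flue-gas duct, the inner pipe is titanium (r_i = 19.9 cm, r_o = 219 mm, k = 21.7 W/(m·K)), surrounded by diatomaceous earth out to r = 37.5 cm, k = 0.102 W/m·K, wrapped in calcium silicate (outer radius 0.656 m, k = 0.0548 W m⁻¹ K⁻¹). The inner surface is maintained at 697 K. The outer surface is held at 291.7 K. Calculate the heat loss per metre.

Resistance network (inner→outer):
  R'_titanium = ln(0.219/0.199)/(2πk) = 0.09577/(2π·21.7) = 7.024×10^-4 m·K/W
  R'_diatomaceous earth = ln(0.375/0.219)/(2πk) = 0.5379/(2π·0.102) = 0.8392 m·K/W
  R'_calcium silicate = ln(0.656/0.375)/(2πk) = 0.5592/(2π·0.0548) = 1.624 m·K/W
ΣR = 7.024×10^-4 + 0.8392 + 1.624 = 2.464 m·K/W
Q' = ΔT/ΣR = (697 K − 291.7 K)/2.464 = 164 W/m

Q' = 164 W/m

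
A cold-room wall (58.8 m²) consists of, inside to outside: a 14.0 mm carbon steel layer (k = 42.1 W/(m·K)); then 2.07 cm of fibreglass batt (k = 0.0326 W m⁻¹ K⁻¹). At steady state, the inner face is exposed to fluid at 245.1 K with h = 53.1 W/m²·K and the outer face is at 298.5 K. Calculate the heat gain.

Treat each layer as a resistance in series:
  R_conv,in = 1/(hA) = 1/(53.1·58.8) = 3.203×10^-4 K/W
  R_carbon steel = L/(kA) = 0.0140/(42.1·58.8) = 5.655×10^-6 K/W
  R_fibreglass batt = L/(kA) = 0.0207/(0.0326·58.8) = 0.01080 K/W
ΣR = 3.203×10^-4 + 5.655×10^-6 + 0.01080 = 0.01113 K/W
Q = ΔT/ΣR = (245.1 K − 298.5 K)/0.01113 = -4800 W
(Negative Q ⇒ heat flows inward; heat gain = 4800 W.)

Q = 4800 W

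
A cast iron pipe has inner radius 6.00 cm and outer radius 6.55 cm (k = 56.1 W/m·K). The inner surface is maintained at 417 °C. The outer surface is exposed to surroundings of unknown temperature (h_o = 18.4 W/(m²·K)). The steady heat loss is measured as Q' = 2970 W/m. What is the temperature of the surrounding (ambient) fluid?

T_out = 24.1 °C

Sum the resistances:
  R'_cast iron = ln(0.0655/0.0600)/(2πk) = 0.08771/(2π·56.1) = 2.488×10^-4 m·K/W
  R'_conv,out = 1/(2πr h) = 1/(2π·0.0655·18.4) = 0.1321 m·K/W
ΣR = 0.1323 m·K/W
ΔT = Q'·ΣR = 2970 × 0.1323 = 392.9 K
Heat flows outward, so T_out = T_in − ΔT = 417 − 392.9 = 24.1 °C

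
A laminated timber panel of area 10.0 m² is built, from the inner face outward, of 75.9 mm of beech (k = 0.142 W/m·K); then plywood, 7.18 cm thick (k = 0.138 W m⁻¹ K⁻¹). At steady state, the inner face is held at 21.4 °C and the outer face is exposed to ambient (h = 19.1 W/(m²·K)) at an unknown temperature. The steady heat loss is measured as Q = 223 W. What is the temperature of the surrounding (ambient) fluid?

T_out = -3.29 °C

Series resistances:
  R_beech = L/(kA) = 0.0759/(0.142·10.0) = 0.05345 K/W
  R_plywood = L/(kA) = 0.0718/(0.138·10.0) = 0.05203 K/W
  R_conv,out = 1/(hA) = 1/(19.1·10.0) = 0.005236 K/W
ΣR = 0.1107 K/W
ΔT = Q·ΣR = 223 × 0.1107 = 24.69 K
Heat flows outward, so T_out = T_in − ΔT = 21.4 − 24.69 = -3.29 °C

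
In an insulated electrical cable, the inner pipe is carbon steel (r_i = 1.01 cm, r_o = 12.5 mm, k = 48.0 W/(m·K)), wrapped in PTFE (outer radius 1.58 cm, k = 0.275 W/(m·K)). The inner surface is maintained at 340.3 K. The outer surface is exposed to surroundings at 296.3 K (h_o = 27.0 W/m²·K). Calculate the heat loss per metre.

Treat each layer as a resistance in series:
  R'_carbon steel = ln(0.0125/0.0101)/(2πk) = 0.2132/(2π·48.0) = 7.069×10^-4 m·K/W
  R'_PTFE = ln(0.0158/0.0125)/(2πk) = 0.2343/(2π·0.275) = 0.1356 m·K/W
  R'_conv,out = 1/(2πr h) = 1/(2π·0.0158·27.0) = 0.3731 m·K/W
ΣR = 7.069×10^-4 + 0.1356 + 0.3731 = 0.5094 m·K/W
Q' = ΔT/ΣR = (340.3 K − 296.3 K)/0.5094 = 86.4 W/m

Q' = 86.4 W/m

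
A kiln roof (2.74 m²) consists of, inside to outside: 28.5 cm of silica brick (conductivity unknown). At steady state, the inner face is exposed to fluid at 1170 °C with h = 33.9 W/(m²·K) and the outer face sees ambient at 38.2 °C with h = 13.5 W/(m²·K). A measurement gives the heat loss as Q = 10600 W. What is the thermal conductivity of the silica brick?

k = 1.51 W/m·K

ΣR = ΔT/Q = |1170 − 38.2|/10600 = 0.1068 K/W
Known resistances:
  R_conv,in = 1/(hA) = 1/(33.9·2.74) = 0.01077 K/W
  R_conv,out = 1/(hA) = 1/(13.5·2.74) = 0.02703 K/W
R_silica brick = ΣR − ΣR_known = 0.1068 − 0.03780 = 0.06900 K/W
L/(kA) = 0.06900 ⇒ k = 0.285/(0.06900·2.74) = 1.51 W/m·K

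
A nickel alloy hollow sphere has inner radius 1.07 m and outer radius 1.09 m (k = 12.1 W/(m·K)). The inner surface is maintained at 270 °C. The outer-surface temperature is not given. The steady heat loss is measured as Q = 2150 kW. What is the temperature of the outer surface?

T_out = 27.5 °C

Sum the resistances:
  R_nickel alloy = (1/1.07 − 1/1.09)/(4πk) = 0.01715/(4π·12.1) = 1.128×10^-4 K/W
ΣR = 1.128×10^-4 K/W
ΔT = Q·ΣR = 2.15×10^6 × 1.128×10^-4 = 242.5 K
Heat flows outward, so T_out = T_in − ΔT = 270 − 242.5 = 27.5 °C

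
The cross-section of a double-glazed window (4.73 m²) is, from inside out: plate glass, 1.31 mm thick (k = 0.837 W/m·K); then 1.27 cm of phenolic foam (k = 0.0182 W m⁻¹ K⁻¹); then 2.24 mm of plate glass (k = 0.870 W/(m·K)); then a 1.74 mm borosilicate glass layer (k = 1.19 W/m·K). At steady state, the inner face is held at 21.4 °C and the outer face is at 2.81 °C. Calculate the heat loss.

Treat each layer as a resistance in series:
  R_plate glass = L/(kA) = 0.00131/(0.837·4.73) = 3.309×10^-4 K/W
  R_phenolic foam = L/(kA) = 0.0127/(0.0182·4.73) = 0.1475 K/W
  R_plate glass = L/(kA) = 0.00224/(0.870·4.73) = 5.443×10^-4 K/W
  R_borosilicate glass = L/(kA) = 0.00174/(1.19·4.73) = 3.091×10^-4 K/W
ΣR = 3.309×10^-4 + 0.1475 + 5.443×10^-4 + 3.091×10^-4 = 0.1487 K/W
Q = ΔT/ΣR = (21.4 °C − 2.81 °C)/0.1487 = 125 W

Q = 125 W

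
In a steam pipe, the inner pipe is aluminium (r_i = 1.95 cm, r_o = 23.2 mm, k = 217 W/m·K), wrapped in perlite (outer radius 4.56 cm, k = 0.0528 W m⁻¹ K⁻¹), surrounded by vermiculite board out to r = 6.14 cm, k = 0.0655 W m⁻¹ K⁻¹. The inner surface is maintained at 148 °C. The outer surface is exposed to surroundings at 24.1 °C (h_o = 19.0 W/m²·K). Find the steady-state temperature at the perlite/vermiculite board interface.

T = 60.9 °C

Series thermal resistances, inner to outer:
  R'_aluminium = ln(0.0232/0.0195)/(2πk) = 0.1737/(2π·217) = 1.274×10^-4 m·K/W
  R'_perlite = ln(0.0456/0.0232)/(2πk) = 0.6758/(2π·0.0528) = 2.037 m·K/W
  R'_vermiculite board = ln(0.0614/0.0456)/(2πk) = 0.2975/(2π·0.0655) = 0.7229 m·K/W
  R'_conv,out = 1/(2πr h) = 1/(2π·0.0614·19.0) = 0.1364 m·K/W
ΣR = 1.274×10^-4 + 2.037 + 0.7229 + 0.1364 = 2.896 m·K/W
Q' = ΔT/ΣR = (148 °C − 24.1 °C)/2.896 = 42.78 W/m
From the inner boundary to the perlite/vermiculite board interface, ΣR_partial = 2.037 m·K/W.
T_interface = T_in − Q'·ΣR_partial = 148 °C − (42.78)(2.037) = 60.9 °C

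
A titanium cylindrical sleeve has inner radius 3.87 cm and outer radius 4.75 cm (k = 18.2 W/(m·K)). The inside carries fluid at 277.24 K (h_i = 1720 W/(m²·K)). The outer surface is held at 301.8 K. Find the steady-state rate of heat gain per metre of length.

Treat each layer as a resistance in series:
  R'_conv,in = 1/(2πr h) = 1/(2π·0.0387·1720) = 0.002391 m·K/W
  R'_titanium = ln(0.0475/0.0387)/(2πk) = 0.2049/(2π·18.2) = 0.001792 m·K/W
ΣR = 0.002391 + 0.001792 = 0.004183 m·K/W
Q' = ΔT/ΣR = (277.24 K − 301.8 K)/0.004183 = -5870 W/m
(Negative Q' ⇒ heat flows inward; heat gain = 5870 W/m.)

Q' = 5870 W/m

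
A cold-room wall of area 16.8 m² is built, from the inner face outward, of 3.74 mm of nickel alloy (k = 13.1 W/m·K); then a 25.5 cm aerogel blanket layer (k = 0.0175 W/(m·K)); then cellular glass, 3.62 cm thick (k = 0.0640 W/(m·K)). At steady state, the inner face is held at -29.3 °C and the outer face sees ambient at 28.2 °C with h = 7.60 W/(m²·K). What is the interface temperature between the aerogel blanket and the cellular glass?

Series thermal resistances, inner to outer:
  R_nickel alloy = L/(kA) = 0.00374/(13.1·16.8) = 1.699×10^-5 K/W
  R_aerogel blanket = L/(kA) = 0.255/(0.0175·16.8) = 0.8673 K/W
  R_cellular glass = L/(kA) = 0.0362/(0.0640·16.8) = 0.03367 K/W
  R_conv,out = 1/(hA) = 1/(7.60·16.8) = 0.007832 K/W
ΣR = 1.699×10^-5 + 0.8673 + 0.03367 + 0.007832 = 0.9088 K/W
Q = ΔT/ΣR = (-29.3 °C − 28.2 °C)/0.9088 = -63.27 W
From the inner boundary to the aerogel blanket/cellular glass interface, ΣR_partial = 0.8673 K/W.
T_interface = T_in − Q·ΣR_partial = -29.3 °C − (-63.27)(0.8673) = 25.6 °C

T = 25.6 °C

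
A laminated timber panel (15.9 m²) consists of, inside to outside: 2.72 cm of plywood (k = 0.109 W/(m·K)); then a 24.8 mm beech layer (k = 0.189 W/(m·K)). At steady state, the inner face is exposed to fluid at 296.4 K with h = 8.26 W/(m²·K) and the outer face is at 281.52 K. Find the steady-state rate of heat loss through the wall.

Q = 471 W

Resistance network (inner→outer):
  R_conv,in = 1/(hA) = 1/(8.26·15.9) = 0.007614 K/W
  R_plywood = L/(kA) = 0.0272/(0.109·15.9) = 0.01569 K/W
  R_beech = L/(kA) = 0.0248/(0.189·15.9) = 0.008253 K/W
ΣR = 0.007614 + 0.01569 + 0.008253 = 0.03156 K/W
Q = ΔT/ΣR = (296.4 K − 281.52 K)/0.03156 = 471 W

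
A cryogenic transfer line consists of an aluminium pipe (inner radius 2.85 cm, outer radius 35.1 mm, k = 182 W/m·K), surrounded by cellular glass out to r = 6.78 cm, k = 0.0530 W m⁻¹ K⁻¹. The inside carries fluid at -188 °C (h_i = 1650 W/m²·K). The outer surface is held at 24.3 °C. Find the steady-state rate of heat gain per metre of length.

Q' = 107 W/m

Series thermal resistances, inner to outer:
  R'_conv,in = 1/(2πr h) = 1/(2π·0.0285·1650) = 0.003384 m·K/W
  R'_aluminium = ln(0.0351/0.0285)/(2πk) = 0.2083/(2π·182) = 1.822×10^-4 m·K/W
  R'_cellular glass = ln(0.0678/0.0351)/(2πk) = 0.6584/(2π·0.0530) = 1.977 m·K/W
ΣR = 0.003384 + 1.822×10^-4 + 1.977 = 1.981 m·K/W
Q' = ΔT/ΣR = (-188 °C − 24.3 °C)/1.981 = -107 W/m
(Negative Q' ⇒ heat flows inward; heat gain = 107 W/m.)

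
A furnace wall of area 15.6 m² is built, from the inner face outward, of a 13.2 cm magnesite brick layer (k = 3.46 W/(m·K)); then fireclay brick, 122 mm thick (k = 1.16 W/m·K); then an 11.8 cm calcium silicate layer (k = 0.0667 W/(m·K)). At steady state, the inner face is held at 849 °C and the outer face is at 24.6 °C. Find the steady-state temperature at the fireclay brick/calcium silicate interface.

T = 787 °C

Treat each layer as a resistance in series:
  R_magnesite brick = L/(kA) = 0.132/(3.46·15.6) = 0.002446 K/W
  R_fireclay brick = L/(kA) = 0.122/(1.16·15.6) = 0.006742 K/W
  R_calcium silicate = L/(kA) = 0.118/(0.0667·15.6) = 0.1134 K/W
ΣR = 0.002446 + 0.006742 + 0.1134 = 0.1226 K/W
Q = ΔT/ΣR = (849 °C − 24.6 °C)/0.1226 = 6724 W
From the inner boundary to the fireclay brick/calcium silicate interface, ΣR_partial = 0.009188 K/W.
T_interface = T_in − Q·ΣR_partial = 849 °C − (6724)(0.009188) = 787 °C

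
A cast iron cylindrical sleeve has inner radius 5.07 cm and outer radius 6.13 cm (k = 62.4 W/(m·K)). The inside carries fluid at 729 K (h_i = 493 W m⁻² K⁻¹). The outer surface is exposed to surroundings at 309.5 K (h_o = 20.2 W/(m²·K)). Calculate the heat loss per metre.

Q' = 3.10 kW/m

Series thermal resistances, inner to outer:
  R'_conv,in = 1/(2πr h) = 1/(2π·0.0507·493) = 0.006367 m·K/W
  R'_cast iron = ln(0.0613/0.0507)/(2πk) = 0.1899/(2π·62.4) = 4.842×10^-4 m·K/W
  R'_conv,out = 1/(2πr h) = 1/(2π·0.0613·20.2) = 0.1285 m·K/W
ΣR = 0.006367 + 4.842×10^-4 + 0.1285 = 0.1354 m·K/W
Q' = ΔT/ΣR = (729 K − 309.5 K)/0.1354 = 3100 W/m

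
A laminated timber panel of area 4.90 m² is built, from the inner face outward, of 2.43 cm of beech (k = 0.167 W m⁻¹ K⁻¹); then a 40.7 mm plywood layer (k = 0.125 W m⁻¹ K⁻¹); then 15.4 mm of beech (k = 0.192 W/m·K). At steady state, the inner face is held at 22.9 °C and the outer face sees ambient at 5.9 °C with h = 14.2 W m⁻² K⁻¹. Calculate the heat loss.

Treat each layer as a resistance in series:
  R_beech = L/(kA) = 0.0243/(0.167·4.90) = 0.02970 K/W
  R_plywood = L/(kA) = 0.0407/(0.125·4.90) = 0.06645 K/W
  R_beech = L/(kA) = 0.0154/(0.192·4.90) = 0.01637 K/W
  R_conv,out = 1/(hA) = 1/(14.2·4.90) = 0.01437 K/W
ΣR = 0.02970 + 0.06645 + 0.01637 + 0.01437 = 0.1269 K/W
Q = ΔT/ΣR = (22.9 °C − 5.9 °C)/0.1269 = 134 W

Q = 134 W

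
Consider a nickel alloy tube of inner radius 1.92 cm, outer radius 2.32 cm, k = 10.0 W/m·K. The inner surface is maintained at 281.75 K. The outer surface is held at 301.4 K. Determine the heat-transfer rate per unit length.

Q' = 2πk·ΔT/ln(r₂/r₁) = 2π × 10.0 × 19.65 / ln(0.0232/0.0192) = 6520 W/m

Q' = 6.52 kW/m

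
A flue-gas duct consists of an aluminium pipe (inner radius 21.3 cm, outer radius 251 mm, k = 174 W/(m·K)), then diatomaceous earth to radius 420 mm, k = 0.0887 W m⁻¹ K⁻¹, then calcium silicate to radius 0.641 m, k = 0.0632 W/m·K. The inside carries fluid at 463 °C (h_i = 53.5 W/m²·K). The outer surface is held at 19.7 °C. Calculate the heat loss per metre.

Q' = 221 W/m

Treat each layer as a resistance in series:
  R'_conv,in = 1/(2πr h) = 1/(2π·0.213·53.5) = 0.01397 m·K/W
  R'_aluminium = ln(0.251/0.213)/(2πk) = 0.1642/(2π·174) = 1.502×10^-4 m·K/W
  R'_diatomaceous earth = ln(0.420/0.251)/(2πk) = 0.5148/(2π·0.0887) = 0.9237 m·K/W
  R'_calcium silicate = ln(0.641/0.420)/(2πk) = 0.4228/(2π·0.0632) = 1.065 m·K/W
ΣR = 0.01397 + 1.502×10^-4 + 0.9237 + 1.065 = 2.003 m·K/W
Q' = ΔT/ΣR = (463 °C − 19.7 °C)/2.003 = 221 W/m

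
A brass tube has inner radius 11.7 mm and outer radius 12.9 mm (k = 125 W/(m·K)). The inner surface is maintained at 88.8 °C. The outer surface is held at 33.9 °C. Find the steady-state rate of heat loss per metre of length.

Q' = 442 kW/m

Q' = 2πk·ΔT/ln(r₂/r₁) = 2π × 125 × 54.9 / ln(0.0129/0.0117) = 4.42×10^5 W/m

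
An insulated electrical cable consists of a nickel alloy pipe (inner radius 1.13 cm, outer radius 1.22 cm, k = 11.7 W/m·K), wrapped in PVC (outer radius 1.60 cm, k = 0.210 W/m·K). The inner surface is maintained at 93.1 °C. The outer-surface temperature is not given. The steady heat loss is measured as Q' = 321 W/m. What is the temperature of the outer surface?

Series resistances:
  R'_nickel alloy = ln(0.0122/0.0113)/(2πk) = 0.07663/(2π·11.7) = 0.001042 m·K/W
  R'_PVC = ln(0.0160/0.0122)/(2πk) = 0.2712/(2π·0.210) = 0.2055 m·K/W
ΣR = 0.2065 m·K/W
ΔT = Q'·ΣR = 321 × 0.2065 = 66.29 K
Heat flows outward, so T_out = T_in − ΔT = 93.1 − 66.29 = 26.8 °C

T_out = 26.8 °C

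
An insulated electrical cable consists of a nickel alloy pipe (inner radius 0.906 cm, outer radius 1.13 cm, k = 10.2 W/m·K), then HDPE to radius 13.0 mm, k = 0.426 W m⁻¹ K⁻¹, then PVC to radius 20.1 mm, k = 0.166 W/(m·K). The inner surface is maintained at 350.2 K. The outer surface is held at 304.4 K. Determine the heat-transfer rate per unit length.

Q' = 96.7 W/m

Treat each layer as a resistance in series:
  R'_nickel alloy = ln(0.0113/0.00906)/(2πk) = 0.2209/(2π·10.2) = 0.003447 m·K/W
  R'_HDPE = ln(0.0130/0.0113)/(2πk) = 0.1401/(2π·0.426) = 0.05236 m·K/W
  R'_PVC = ln(0.0201/0.0130)/(2πk) = 0.4358/(2π·0.166) = 0.4178 m·K/W
ΣR = 0.003447 + 0.05236 + 0.4178 = 0.4736 m·K/W
Q' = ΔT/ΣR = (350.2 K − 304.4 K)/0.4736 = 96.7 W/m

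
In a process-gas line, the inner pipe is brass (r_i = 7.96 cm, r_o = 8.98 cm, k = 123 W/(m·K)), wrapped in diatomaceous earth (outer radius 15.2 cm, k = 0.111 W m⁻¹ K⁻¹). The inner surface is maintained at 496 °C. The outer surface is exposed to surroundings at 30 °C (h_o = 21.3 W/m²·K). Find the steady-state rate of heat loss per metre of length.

Q' = 580 W/m

Series thermal resistances, inner to outer:
  R'_brass = ln(0.0898/0.0796)/(2πk) = 0.1206/(2π·123) = 1.560×10^-4 m·K/W
  R'_diatomaceous earth = ln(0.152/0.0898)/(2πk) = 0.5263/(2π·0.111) = 0.7546 m·K/W
  R'_conv,out = 1/(2πr h) = 1/(2π·0.152·21.3) = 0.04916 m·K/W
ΣR = 1.560×10^-4 + 0.7546 + 0.04916 = 0.8039 m·K/W
Q' = ΔT/ΣR = (496 °C − 30 °C)/0.8039 = 580 W/m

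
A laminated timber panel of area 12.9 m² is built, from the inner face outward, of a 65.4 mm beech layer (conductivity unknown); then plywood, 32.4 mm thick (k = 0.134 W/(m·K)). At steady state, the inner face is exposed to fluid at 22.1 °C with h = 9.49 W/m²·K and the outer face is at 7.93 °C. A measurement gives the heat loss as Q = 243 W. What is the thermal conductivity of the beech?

k = 0.161 W/m·K

ΣR = ΔT/Q = |22.1 − 7.93|/243 = 0.05831 K/W
Known resistances:
  R_conv,in = 1/(hA) = 1/(9.49·12.9) = 0.008169 K/W
  R_plywood = L/(kA) = 0.0324/(0.134·12.9) = 0.01874 K/W
R_beech = ΣR − ΣR_known = 0.05831 − 0.02691 = 0.03140 K/W
L/(kA) = 0.03140 ⇒ k = 0.0654/(0.03140·12.9) = 0.161 W/m·K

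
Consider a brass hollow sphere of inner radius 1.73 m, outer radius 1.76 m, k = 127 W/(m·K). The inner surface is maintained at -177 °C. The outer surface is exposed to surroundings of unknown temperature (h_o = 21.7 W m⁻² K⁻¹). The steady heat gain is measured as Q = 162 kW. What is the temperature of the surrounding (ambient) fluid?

T_out = 15.8 °C

Sum the resistances:
  R_brass = (1/1.73 − 1/1.76)/(4πk) = 0.009853/(4π·127) = 6.174×10^-6 K/W
  R_conv,out = 1/(4πr²h) = 1/(4π·1.76²·21.7) = 0.001184 K/W
ΣR = 0.001190 K/W
ΔT = Q·ΣR = 1.62×10^5 × 0.001190 = 192.8 K
Heat flows inward, so T_out = T_in + ΔT = -177 + 192.8 = 15.8 °C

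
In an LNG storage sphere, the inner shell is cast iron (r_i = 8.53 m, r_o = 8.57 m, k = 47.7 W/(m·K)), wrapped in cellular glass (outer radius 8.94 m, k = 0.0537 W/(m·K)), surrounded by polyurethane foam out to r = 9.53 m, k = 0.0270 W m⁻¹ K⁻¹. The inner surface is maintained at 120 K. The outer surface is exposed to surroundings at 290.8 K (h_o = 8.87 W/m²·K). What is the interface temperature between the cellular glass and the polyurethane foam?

Resistance network (inner→outer):
  R_cast iron = (1/8.53 − 1/8.57)/(4πk) = 5.472×10^-4/(4π·47.7) = 9.129×10^-7 K/W
  R_cellular glass = (1/8.57 − 1/8.94)/(4πk) = 0.004829/(4π·0.0537) = 0.007156 K/W
  R_polyurethane foam = (1/8.94 − 1/9.53)/(4πk) = 0.006925/(4π·0.0270) = 0.02041 K/W
  R_conv,out = 1/(4πr²h) = 1/(4π·9.53²·8.87) = 9.878×10^-5 K/W
ΣR = 9.129×10^-7 + 0.007156 + 0.02041 + 9.878×10^-5 = 0.02767 K/W
Q = ΔT/ΣR = (120 K − 290.8 K)/0.02767 = -6173 W
From the inner boundary to the cellular glass/polyurethane foam interface, ΣR_partial = 0.007157 K/W.
T_interface = T_in − Q·ΣR_partial = 120 K − (-6173)(0.007157) = 164 K

T = 164 K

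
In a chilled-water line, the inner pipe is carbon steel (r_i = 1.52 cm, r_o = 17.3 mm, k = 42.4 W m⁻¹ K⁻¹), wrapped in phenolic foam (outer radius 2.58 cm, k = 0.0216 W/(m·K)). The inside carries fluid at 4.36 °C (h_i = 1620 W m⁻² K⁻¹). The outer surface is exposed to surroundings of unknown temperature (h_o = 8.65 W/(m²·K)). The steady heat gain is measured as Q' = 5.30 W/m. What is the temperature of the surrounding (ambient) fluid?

T_out = 23.8 °C

Series resistances:
  R'_conv,in = 1/(2πr h) = 1/(2π·0.0152·1620) = 0.006463 m·K/W
  R'_carbon steel = ln(0.0173/0.0152)/(2πk) = 0.1294/(2π·42.4) = 4.858×10^-4 m·K/W
  R'_phenolic foam = ln(0.0258/0.0173)/(2πk) = 0.3997/(2π·0.0216) = 2.945 m·K/W
  R'_conv,out = 1/(2πr h) = 1/(2π·0.0258·8.65) = 0.7132 m·K/W
ΣR = 3.665 m·K/W
ΔT = Q'·ΣR = 5.30 × 3.665 = 19.42 K
Heat flows inward, so T_out = T_in + ΔT = 4.36 + 19.42 = 23.8 °C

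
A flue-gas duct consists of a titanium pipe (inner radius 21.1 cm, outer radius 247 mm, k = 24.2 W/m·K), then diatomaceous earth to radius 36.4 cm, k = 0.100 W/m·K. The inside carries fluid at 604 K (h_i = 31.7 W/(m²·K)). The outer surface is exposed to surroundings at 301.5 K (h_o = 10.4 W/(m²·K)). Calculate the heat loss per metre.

Series thermal resistances, inner to outer:
  R'_conv,in = 1/(2πr h) = 1/(2π·0.211·31.7) = 0.02379 m·K/W
  R'_titanium = ln(0.247/0.211)/(2πk) = 0.1575/(2π·24.2) = 0.001036 m·K/W
  R'_diatomaceous earth = ln(0.364/0.247)/(2πk) = 0.3878/(2π·0.100) = 0.6171 m·K/W
  R'_conv,out = 1/(2πr h) = 1/(2π·0.364·10.4) = 0.04204 m·K/W
ΣR = 0.02379 + 0.001036 + 0.6171 + 0.04204 = 0.6840 m·K/W
Q' = ΔT/ΣR = (604 K − 301.5 K)/0.6840 = 442 W/m

Q' = 442 W/m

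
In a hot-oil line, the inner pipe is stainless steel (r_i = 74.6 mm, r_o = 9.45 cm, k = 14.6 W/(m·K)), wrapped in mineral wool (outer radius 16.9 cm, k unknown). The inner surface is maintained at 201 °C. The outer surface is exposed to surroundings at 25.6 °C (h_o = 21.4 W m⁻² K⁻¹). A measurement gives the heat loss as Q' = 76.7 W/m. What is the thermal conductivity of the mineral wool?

k = 0.0413 W/m·K

ΣR = ΔT/Q' = |201 − 25.6|/76.7 = 2.287 m·K/W
Known resistances:
  R'_stainless steel = ln(0.0945/0.0746)/(2πk) = 0.2365/(2π·14.6) = 0.002578 m·K/W
  R'_conv,out = 1/(2πr h) = 1/(2π·0.169·21.4) = 0.04401 m·K/W
R_mineral wool = ΣR − ΣR_known = 2.287 − 0.04659 = 2.240 m·K/W
ln(r₂/r₁)/(2πk) = 2.240 ⇒ k = 0.5813/(2π·2.240) = 0.0413 W/m·K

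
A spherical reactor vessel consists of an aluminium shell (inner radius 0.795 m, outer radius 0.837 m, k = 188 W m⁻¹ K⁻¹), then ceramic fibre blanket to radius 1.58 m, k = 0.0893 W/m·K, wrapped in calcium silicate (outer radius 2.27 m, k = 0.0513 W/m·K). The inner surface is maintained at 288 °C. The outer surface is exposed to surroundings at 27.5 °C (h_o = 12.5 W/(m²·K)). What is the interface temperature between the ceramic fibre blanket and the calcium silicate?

Treat each layer as a resistance in series:
  R_aluminium = (1/0.795 − 1/0.837)/(4πk) = 0.06312/(4π·188) = 2.672×10^-5 K/W
  R_ceramic fibre blanket = (1/0.837 − 1/1.58)/(4πk) = 0.5618/(4π·0.0893) = 0.5007 K/W
  R_calcium silicate = (1/1.58 − 1/2.27)/(4πk) = 0.1924/(4π·0.0513) = 0.2984 K/W
  R_conv,out = 1/(4πr²h) = 1/(4π·2.27²·12.5) = 0.001235 K/W
ΣR = 2.672×10^-5 + 0.5007 + 0.2984 + 0.001235 = 0.8004 K/W
Q = ΔT/ΣR = (288 °C − 27.5 °C)/0.8004 = 325.5 W
From the inner boundary to the ceramic fibre blanket/calcium silicate interface, ΣR_partial = 0.5007 K/W.
T_interface = T_in − Q·ΣR_partial = 288 °C − (325.5)(0.5007) = 125 °C

T = 125 °C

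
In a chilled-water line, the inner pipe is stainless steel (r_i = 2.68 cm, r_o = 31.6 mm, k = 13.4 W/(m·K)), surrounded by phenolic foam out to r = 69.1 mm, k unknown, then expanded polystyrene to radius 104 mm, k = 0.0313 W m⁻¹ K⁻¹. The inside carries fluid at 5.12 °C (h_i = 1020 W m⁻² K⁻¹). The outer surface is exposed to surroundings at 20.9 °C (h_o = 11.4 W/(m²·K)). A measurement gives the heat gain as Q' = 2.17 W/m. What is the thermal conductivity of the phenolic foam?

k = 0.0247 W/m·K

ΣR = ΔT/Q' = |5.12 − 20.9|/2.17 = 7.272 m·K/W
Known resistances:
  R'_conv,in = 1/(2πr h) = 1/(2π·0.0268·1020) = 0.005822 m·K/W
  R'_stainless steel = ln(0.0316/0.0268)/(2πk) = 0.1648/(2π·13.4) = 0.001957 m·K/W
  R'_expanded polystyrene = ln(0.104/0.0691)/(2πk) = 0.4088/(2π·0.0313) = 2.079 m·K/W
  R'_conv,out = 1/(2πr h) = 1/(2π·0.104·11.4) = 0.1342 m·K/W
R_phenolic foam = ΣR − ΣR_known = 7.272 − 2.221 = 5.051 m·K/W
ln(r₂/r₁)/(2πk) = 5.051 ⇒ k = 0.7824/(2π·5.051) = 0.0247 W/m·K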